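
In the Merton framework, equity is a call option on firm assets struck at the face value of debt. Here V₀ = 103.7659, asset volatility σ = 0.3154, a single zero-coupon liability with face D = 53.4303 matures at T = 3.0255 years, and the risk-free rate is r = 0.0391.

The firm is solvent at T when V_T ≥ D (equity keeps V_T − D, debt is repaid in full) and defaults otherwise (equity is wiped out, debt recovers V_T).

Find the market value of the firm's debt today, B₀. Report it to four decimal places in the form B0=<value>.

d₁ = [ln(V₀/D) + (r + σ²/2)T] / (σ√T)
   = [ln(103.7659/53.4303) + (0.0391 + 0.5·0.3154²)·3.0255] / (0.3154·√3.0255)
   = [0.663759 + 0.268781] / 0.548606 = 1.699838
d₂ = d₁ − σ√T = 1.699838 − 0.548606 = 1.151232
N(d₁) = 0.955419,  N(d₂) = 0.875182,  e^(−rT) = 0.888432
E₀ = V₀·N(d₁) − D·e^(−rT)·N(d₂)
   = 103.7659·0.955419 − 53.4303·0.888432·0.875182 = 57.595775
B₀ = V₀ − E₀ = 103.7659 − 57.595775 = 46.170125

B0=46.1701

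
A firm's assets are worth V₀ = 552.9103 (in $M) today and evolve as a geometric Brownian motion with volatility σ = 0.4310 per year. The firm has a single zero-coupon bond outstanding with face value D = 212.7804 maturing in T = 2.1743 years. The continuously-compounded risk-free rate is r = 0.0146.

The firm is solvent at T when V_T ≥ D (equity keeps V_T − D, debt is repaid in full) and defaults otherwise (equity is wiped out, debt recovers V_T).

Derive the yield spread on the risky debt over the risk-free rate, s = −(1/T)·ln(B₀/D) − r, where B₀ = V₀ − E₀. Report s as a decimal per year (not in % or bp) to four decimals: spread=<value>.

spread=0.0121

d₁ = [ln(V₀/D) + (r + σ²/2)T] / (σ√T)
   = [ln(552.9103/212.7804) + (0.0146 + 0.5·0.4310²)·2.1743] / (0.4310·√2.1743)
   = [0.954935 + 0.233695] / 0.635531 = 1.870293
d₂ = d₁ − σ√T = 1.870293 − 0.635531 = 1.234762
N(d₁) = 0.969278,  N(d₂) = 0.891540,  e^(−rT) = 0.968754
E₀ = V₀·N(d₁) − D·e^(−rT)·N(d₂)
   = 552.9103·0.969278 − 212.7804·0.968754·0.891540 = 352.149186
B₀ = V₀ − E₀ = 552.9103 − 352.149186 = 200.761114
spread = −(1/T)·ln(B₀/D) − r = −(1/2.1743)·ln(200.761114/212.7804) − 0.0146 = 0.01214191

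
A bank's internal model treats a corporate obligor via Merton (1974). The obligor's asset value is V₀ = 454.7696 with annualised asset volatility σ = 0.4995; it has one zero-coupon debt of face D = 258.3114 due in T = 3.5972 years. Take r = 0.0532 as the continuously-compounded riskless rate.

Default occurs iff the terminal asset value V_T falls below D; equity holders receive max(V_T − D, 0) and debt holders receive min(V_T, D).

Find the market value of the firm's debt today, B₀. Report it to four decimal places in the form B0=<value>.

d₁ = [ln(V₀/D) + (r + σ²/2)T] / (σ√T)
   = [ln(454.7696/258.3114) + (0.0532 + 0.5·0.4995²)·3.5972] / (0.4995·√3.5972)
   = [0.565625 + 0.640122] / 0.947366 = 1.272737
d₂ = d₁ − σ√T = 1.272737 − 0.947366 = 0.325371
N(d₁) = 0.898444,  N(d₂) = 0.627550,  e^(−rT) = 0.825826
E₀ = V₀·N(d₁) − D·e^(−rT)·N(d₂)
   = 454.7696·0.898444 − 258.3114·0.825826·0.627550 = 274.716035
B₀ = V₀ − E₀ = 454.7696 − 274.716035 = 180.053565

B0=180.0536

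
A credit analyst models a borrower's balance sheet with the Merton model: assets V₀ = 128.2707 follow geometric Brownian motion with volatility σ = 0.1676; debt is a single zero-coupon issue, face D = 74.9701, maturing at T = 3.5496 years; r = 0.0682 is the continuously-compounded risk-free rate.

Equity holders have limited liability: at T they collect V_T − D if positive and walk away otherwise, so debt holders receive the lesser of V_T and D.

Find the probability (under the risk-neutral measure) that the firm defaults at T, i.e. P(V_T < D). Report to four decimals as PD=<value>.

d₁ = [ln(V₀/D) + (r + σ²/2)T] / (σ√T)
   = [ln(128.2707/74.9701) + (0.0682 + 0.5·0.1676²)·3.5496] / (0.1676·√3.5496)
   = [0.537054 + 0.291936] / 0.315765 = 2.625340
d₂ = d₁ − σ√T = 2.625340 − 0.315765 = 2.309575
risk-neutral PD = N(−d₂) = N(-2.309575) = 0.010456

PD=0.0105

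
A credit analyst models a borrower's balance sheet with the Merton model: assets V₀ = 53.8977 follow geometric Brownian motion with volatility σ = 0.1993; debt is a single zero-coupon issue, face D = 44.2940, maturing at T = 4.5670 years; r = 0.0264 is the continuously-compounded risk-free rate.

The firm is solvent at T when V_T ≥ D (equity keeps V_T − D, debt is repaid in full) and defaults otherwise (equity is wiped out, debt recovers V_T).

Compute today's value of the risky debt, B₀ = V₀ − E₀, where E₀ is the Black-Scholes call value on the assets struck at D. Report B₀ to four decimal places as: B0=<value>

d₁ = [ln(V₀/D) + (r + σ²/2)T] / (σ√T)
   = [ln(53.8977/44.2940) + (0.0264 + 0.5·0.1993²)·4.5670] / (0.1993·√4.5670)
   = [0.196239 + 0.211271] / 0.425915 = 0.956785
d₂ = d₁ − σ√T = 0.956785 − 0.425915 = 0.530870
N(d₁) = 0.830662,  N(d₂) = 0.702246,  e^(−rT) = 0.886416
E₀ = V₀·N(d₁) − D·e^(−rT)·N(d₂)
   = 53.8977·0.830662 − 44.2940·0.886416·0.702246 = 17.198568
B₀ = V₀ − E₀ = 53.8977 − 17.198568 = 36.699132

B0=36.6991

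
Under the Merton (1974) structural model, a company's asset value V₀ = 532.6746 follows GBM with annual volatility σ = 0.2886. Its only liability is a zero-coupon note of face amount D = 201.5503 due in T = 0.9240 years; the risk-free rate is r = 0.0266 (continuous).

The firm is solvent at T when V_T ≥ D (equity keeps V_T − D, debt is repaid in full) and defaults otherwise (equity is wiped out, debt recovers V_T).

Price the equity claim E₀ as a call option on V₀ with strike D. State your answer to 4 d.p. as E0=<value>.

d₁ = [ln(V₀/D) + (r + σ²/2)T] / (σ√T)
   = [ln(532.6746/201.5503) + (0.0266 + 0.5·0.2886²)·0.9240] / (0.2886·√0.9240)
   = [0.971872 + 0.063058] / 0.277417 = 3.730600
d₂ = d₁ − σ√T = 3.730600 − 0.277417 = 3.453184
N(d₁) = 0.999904,  N(d₂) = 0.999723,  e^(−rT) = 0.975721
E₀ = V₀·N(d₁) − D·e^(−rT)·N(d₂)
   = 532.6746·0.999904 − 201.5503·0.975721·0.999723 = 336.021300

E0=336.0213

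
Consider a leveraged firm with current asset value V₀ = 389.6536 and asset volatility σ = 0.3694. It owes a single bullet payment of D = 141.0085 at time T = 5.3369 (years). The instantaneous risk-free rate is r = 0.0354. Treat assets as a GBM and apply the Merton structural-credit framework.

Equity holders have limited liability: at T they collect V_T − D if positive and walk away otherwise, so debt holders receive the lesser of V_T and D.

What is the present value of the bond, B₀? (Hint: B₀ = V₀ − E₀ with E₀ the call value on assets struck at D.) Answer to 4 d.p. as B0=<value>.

d₁ = [ln(V₀/D) + (r + σ²/2)T] / (σ√T)
   = [ln(389.6536/141.0085) + (0.0354 + 0.5·0.3694²)·5.3369] / (0.3694·√5.3369)
   = [1.016438 + 0.553053] / 0.853378 = 1.839151
d₂ = d₁ − σ√T = 1.839151 − 0.853378 = 0.985773
N(d₁) = 0.967054,  N(d₂) = 0.837878,  e^(−rT) = 0.827848
E₀ = V₀·N(d₁) − D·e^(−rT)·N(d₂)
   = 389.6536·0.967054 − 141.0085·0.827848·0.837878 = 279.007445
B₀ = V₀ − E₀ = 389.6536 − 279.007445 = 110.646155

B0=110.6462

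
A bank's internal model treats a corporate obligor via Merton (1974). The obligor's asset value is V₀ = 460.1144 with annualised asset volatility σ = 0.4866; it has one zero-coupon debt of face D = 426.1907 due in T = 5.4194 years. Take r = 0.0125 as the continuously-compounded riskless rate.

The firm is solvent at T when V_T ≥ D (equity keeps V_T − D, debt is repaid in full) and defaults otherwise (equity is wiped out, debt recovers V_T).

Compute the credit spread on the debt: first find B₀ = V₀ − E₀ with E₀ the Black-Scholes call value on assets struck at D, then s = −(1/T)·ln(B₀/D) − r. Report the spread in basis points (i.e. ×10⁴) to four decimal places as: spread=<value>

d₁ = [ln(V₀/D) + (r + σ²/2)T] / (σ√T)
   = [ln(460.1144/426.1907) + (0.0125 + 0.5·0.4866²)·5.4194] / (0.4866·√5.4194)
   = [0.076588 + 0.709344] / 1.132786 = 0.693805
d₂ = d₁ − σ√T = 0.693805 − 1.132786 = -0.438981
N(d₁) = 0.756098,  N(d₂) = 0.330338,  e^(−rT) = 0.934501
E₀ = V₀·N(d₁) − D·e^(−rT)·N(d₂)
   = 460.1144·0.756098 − 426.1907·0.934501·0.330338 = 216.325950
B₀ = V₀ − E₀ = 460.1144 − 216.325950 = 243.788450
spread = −(1/T)·ln(B₀/D) − r = −(1/5.4194)·ln(243.788450/426.1907) − 0.0125 = 0.09057157
in basis points: 0.09057157 × 10⁴ = 905.7157 bp

spread=905.7157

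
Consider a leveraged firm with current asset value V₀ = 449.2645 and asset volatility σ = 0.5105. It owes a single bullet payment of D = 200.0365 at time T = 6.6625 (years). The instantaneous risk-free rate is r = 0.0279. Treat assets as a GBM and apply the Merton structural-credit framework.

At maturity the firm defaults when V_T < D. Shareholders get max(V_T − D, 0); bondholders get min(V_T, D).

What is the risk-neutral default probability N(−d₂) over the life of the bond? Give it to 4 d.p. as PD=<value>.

d₁ = [ln(V₀/D) + (r + σ²/2)T] / (σ√T)
   = [ln(449.2645/200.0365) + (0.0279 + 0.5·0.5105²)·6.6625] / (0.5105·√6.6625)
   = [0.809112 + 1.054042] / 1.317693 = 1.413951
d₂ = d₁ − σ√T = 1.413951 − 1.317693 = 0.096257
risk-neutral PD = N(−d₂) = N(-0.096257) = 0.461658

PD=0.4617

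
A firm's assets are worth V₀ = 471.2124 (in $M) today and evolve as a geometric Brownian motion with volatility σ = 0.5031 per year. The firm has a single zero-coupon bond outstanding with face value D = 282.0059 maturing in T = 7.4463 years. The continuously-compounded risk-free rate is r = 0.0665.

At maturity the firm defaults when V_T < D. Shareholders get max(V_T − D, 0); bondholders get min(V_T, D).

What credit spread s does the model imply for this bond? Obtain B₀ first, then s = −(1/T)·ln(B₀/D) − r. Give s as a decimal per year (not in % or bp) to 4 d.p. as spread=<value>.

d₁ = [ln(V₀/D) + (r + σ²/2)T] / (σ√T)
   = [ln(471.2124/282.0059) + (0.0665 + 0.5·0.5031²)·7.4463] / (0.5031·√7.4463)
   = [0.513381 + 1.437544] / 1.372855 = 1.421072
d₂ = d₁ − σ√T = 1.421072 − 1.372855 = 0.048217
N(d₁) = 0.922352,  N(d₂) = 0.519228,  e^(−rT) = 0.609462
E₀ = V₀·N(d₁) − D·e^(−rT)·N(d₂)
   = 471.2124·0.922352 − 282.0059·0.609462·0.519228 = 345.382993
B₀ = V₀ − E₀ = 471.2124 − 345.382993 = 125.829407
spread = −(1/T)·ln(B₀/D) − r = −(1/7.4463)·ln(125.829407/282.0059) − 0.0665 = 0.04187609

spread=0.0419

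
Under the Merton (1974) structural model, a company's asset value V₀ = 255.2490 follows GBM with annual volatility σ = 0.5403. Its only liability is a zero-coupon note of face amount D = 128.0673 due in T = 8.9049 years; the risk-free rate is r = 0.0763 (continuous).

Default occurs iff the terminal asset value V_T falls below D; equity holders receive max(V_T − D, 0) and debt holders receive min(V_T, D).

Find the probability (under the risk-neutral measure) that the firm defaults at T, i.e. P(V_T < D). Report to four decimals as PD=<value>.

d₁ = [ln(V₀/D) + (r + σ²/2)T] / (σ√T)
   = [ln(255.2490/128.0673) + (0.0763 + 0.5·0.5403²)·8.9049] / (0.5403·√8.9049)
   = [0.689684 + 1.979221] / 1.612314 = 1.655326
d₂ = d₁ − σ√T = 1.655326 − 1.612314 = 0.043013
risk-neutral PD = N(−d₂) = N(-0.043013) = 0.482846

PD=0.4828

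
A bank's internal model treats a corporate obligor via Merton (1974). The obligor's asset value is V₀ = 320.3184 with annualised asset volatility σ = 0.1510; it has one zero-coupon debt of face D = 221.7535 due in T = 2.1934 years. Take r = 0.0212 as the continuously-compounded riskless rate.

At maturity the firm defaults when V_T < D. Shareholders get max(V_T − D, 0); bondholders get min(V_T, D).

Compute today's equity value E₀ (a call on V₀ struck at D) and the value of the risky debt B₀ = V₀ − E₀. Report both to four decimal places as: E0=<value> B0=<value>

E0=109.3647 B0=210.9537

d₁ = [ln(V₀/D) + (r + σ²/2)T] / (σ√T)
   = [ln(320.3184/221.7535) + (0.0212 + 0.5·0.1510²)·2.1934] / (0.1510·√2.1934)
   = [0.367749 + 0.071506] / 0.223633 = 1.964178
d₂ = d₁ − σ√T = 1.964178 − 0.223633 = 1.740545
N(d₁) = 0.975245,  N(d₂) = 0.959118,  e^(−rT) = 0.954564
E₀ = V₀·N(d₁) − D·e^(−rT)·N(d₂)
   = 320.3184·0.975245 − 221.7535·0.954564·0.959118 = 109.364743
B₀ = V₀ − E₀ = 320.3184 − 109.364743 = 210.953657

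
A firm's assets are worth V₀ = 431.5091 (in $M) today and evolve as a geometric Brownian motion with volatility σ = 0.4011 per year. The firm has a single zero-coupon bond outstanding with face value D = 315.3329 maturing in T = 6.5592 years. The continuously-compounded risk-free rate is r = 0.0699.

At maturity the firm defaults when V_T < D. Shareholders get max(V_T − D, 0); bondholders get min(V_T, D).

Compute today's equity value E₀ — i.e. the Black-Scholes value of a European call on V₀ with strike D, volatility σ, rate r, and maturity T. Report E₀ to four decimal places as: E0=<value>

E0=268.6760

d₁ = [ln(V₀/D) + (r + σ²/2)T] / (σ√T)
   = [ln(431.5091/315.3329) + (0.0699 + 0.5·0.4011²)·6.5592] / (0.4011·√6.5592)
   = [0.313660 + 0.986114] / 1.027255 = 1.265289
d₂ = d₁ − σ√T = 1.265289 − 1.027255 = 0.238034
N(d₁) = 0.897116,  N(d₂) = 0.594073,  e^(−rT) = 0.632239
E₀ = V₀·N(d₁) − D·e^(−rT)·N(d₂)
   = 431.5091·0.897116 − 315.3329·0.632239·0.594073 = 268.676035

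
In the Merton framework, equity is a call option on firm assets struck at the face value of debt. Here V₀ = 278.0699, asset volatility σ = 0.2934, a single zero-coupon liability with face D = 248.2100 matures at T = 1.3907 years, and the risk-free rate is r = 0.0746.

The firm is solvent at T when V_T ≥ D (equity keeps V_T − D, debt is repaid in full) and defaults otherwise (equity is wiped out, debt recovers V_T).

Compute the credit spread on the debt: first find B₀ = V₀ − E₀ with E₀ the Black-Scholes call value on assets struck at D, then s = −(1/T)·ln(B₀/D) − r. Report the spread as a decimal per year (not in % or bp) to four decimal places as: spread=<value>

spread=0.0457

d₁ = [ln(V₀/D) + (r + σ²/2)T] / (σ√T)
   = [ln(278.0699/248.2100) + (0.0746 + 0.5·0.2934²)·1.3907] / (0.2934·√1.3907)
   = [0.113597 + 0.163604] / 0.346001 = 0.801160
d₂ = d₁ − σ√T = 0.801160 − 0.346001 = 0.455159
N(d₁) = 0.788480,  N(d₂) = 0.675503,  e^(−rT) = 0.901454
E₀ = V₀·N(d₁) − D·e^(−rT)·N(d₂)
   = 278.0699·0.788480 − 248.2100·0.901454·0.675503 = 68.109019
B₀ = V₀ − E₀ = 278.0699 − 68.109019 = 209.960881
spread = −(1/T)·ln(B₀/D) − r = −(1/1.3907)·ln(209.960881/248.2100) − 0.0746 = 0.04573791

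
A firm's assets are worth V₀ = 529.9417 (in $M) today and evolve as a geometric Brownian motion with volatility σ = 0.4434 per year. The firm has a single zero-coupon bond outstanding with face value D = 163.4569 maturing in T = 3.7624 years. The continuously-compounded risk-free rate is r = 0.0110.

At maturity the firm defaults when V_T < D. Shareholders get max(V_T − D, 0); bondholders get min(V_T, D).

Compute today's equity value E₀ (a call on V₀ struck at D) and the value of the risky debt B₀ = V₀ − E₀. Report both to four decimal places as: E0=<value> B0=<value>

E0=381.3363 B0=148.6054

d₁ = [ln(V₀/D) + (r + σ²/2)T] / (σ√T)
   = [ln(529.9417/163.4569) + (0.0110 + 0.5·0.4434²)·3.7624] / (0.4434·√3.7624)
   = [1.176218 + 0.411237] / 0.860059 = 1.845751
d₂ = d₁ − σ√T = 1.845751 − 0.860059 = 0.985692
N(d₁) = 0.967536,  N(d₂) = 0.837858,  e^(−rT) = 0.959458
E₀ = V₀·N(d₁) − D·e^(−rT)·N(d₂)
   = 529.9417·0.967536 − 163.4569·0.959458·0.837858 = 381.336251
B₀ = V₀ − E₀ = 529.9417 − 381.336251 = 148.605449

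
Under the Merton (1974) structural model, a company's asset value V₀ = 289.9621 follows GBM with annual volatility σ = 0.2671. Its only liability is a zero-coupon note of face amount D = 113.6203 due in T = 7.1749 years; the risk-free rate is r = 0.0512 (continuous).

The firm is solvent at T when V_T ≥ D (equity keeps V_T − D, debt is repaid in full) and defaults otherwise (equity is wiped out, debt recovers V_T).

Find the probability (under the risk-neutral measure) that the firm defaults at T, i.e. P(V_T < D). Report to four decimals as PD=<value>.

d₁ = [ln(V₀/D) + (r + σ²/2)T] / (σ√T)
   = [ln(289.9621/113.6203) + (0.0512 + 0.5·0.2671²)·7.1749] / (0.2671·√7.1749)
   = [0.936888 + 0.623292] / 0.715454 = 2.180685
d₂ = d₁ − σ√T = 2.180685 − 0.715454 = 1.465231
risk-neutral PD = N(−d₂) = N(-1.465231) = 0.071429

PD=0.0714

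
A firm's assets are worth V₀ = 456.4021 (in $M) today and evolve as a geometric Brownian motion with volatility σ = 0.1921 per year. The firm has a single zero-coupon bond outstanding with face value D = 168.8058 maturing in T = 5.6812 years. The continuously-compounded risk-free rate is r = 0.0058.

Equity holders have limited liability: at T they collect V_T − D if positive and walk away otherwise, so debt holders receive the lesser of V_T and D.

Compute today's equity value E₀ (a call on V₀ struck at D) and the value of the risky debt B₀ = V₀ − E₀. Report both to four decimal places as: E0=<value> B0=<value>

d₁ = [ln(V₀/D) + (r + σ²/2)T] / (σ√T)
   = [ln(456.4021/168.8058) + (0.0058 + 0.5·0.1921²)·5.6812] / (0.1921·√5.6812)
   = [0.994625 + 0.137776] / 0.457875 = 2.473164
d₂ = d₁ − σ√T = 2.473164 − 0.457875 = 2.015289
N(d₁) = 0.993304,  N(d₂) = 0.978063,  e^(−rT) = 0.967586
E₀ = V₀·N(d₁) − D·e^(−rT)·N(d₂)
   = 456.4021·0.993304 − 168.8058·0.967586·0.978063 = 293.594936
B₀ = V₀ − E₀ = 456.4021 − 293.594936 = 162.807164

E0=293.5949 B0=162.8072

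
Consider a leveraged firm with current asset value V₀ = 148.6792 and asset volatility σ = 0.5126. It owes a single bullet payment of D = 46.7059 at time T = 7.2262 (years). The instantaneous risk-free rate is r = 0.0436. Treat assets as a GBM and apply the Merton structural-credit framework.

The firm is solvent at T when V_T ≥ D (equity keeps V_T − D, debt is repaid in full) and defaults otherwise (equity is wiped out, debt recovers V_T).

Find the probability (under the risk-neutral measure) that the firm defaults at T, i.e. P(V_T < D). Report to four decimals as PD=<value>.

PD=0.3520

d₁ = [ln(V₀/D) + (r + σ²/2)T] / (σ√T)
   = [ln(148.6792/46.7059) + (0.0436 + 0.5·0.5126²)·7.2262] / (0.5126·√7.2262)
   = [1.157920 + 1.264436] / 1.377950 = 1.757942
d₂ = d₁ − σ√T = 1.757942 − 1.377950 = 0.379991
risk-neutral PD = N(−d₂) = N(-0.379991) = 0.351976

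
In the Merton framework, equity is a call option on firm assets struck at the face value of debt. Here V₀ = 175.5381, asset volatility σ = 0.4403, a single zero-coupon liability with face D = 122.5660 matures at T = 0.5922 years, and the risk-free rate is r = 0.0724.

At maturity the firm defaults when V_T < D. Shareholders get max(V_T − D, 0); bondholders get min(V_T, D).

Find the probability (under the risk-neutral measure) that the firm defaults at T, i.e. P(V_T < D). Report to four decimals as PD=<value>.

d₁ = [ln(V₀/D) + (r + σ²/2)T] / (σ√T)
   = [ln(175.5381/122.5660) + (0.0724 + 0.5·0.4403²)·0.5922] / (0.4403·√0.5922)
   = [0.359206 + 0.100278] / 0.338831 = 1.356089
d₂ = d₁ − σ√T = 1.356089 − 0.338831 = 1.017259
risk-neutral PD = N(−d₂) = N(-1.017259) = 0.154515

PD=0.1545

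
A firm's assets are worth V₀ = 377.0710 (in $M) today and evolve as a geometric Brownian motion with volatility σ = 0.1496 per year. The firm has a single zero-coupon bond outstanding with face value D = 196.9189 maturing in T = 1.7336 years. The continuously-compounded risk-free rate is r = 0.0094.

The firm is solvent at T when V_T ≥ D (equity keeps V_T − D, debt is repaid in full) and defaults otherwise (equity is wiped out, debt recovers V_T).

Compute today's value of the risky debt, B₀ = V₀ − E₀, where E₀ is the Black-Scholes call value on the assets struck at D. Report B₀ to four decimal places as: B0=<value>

d₁ = [ln(V₀/D) + (r + σ²/2)T] / (σ√T)
   = [ln(377.0710/196.9189) + (0.0094 + 0.5·0.1496²)·1.7336] / (0.1496·√1.7336)
   = [0.649642 + 0.035695] / 0.196973 = 3.479348
d₂ = d₁ − σ√T = 3.479348 − 0.196973 = 3.282375
N(d₁) = 0.999749,  N(d₂) = 0.999485,  e^(−rT) = 0.983836
E₀ = V₀·N(d₁) − D·e^(−rT)·N(d₂)
   = 377.0710·0.999749 − 196.9189·0.983836·0.999485 = 183.340002
B₀ = V₀ − E₀ = 377.0710 − 183.340002 = 193.730998

B0=193.7310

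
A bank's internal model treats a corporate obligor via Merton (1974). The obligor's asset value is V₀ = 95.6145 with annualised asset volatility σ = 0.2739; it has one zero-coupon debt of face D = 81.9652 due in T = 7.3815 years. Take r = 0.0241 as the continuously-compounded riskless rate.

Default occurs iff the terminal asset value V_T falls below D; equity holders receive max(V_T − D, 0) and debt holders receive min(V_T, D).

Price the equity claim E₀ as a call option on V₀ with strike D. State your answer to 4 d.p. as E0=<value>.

d₁ = [ln(V₀/D) + (r + σ²/2)T] / (σ√T)
   = [ln(95.6145/81.9652) + (0.0241 + 0.5·0.2739²)·7.3815] / (0.2739·√7.3815)
   = [0.154030 + 0.454779] / 0.744157 = 0.818119
d₂ = d₁ − σ√T = 0.818119 − 0.744157 = 0.073962
N(d₁) = 0.793355,  N(d₂) = 0.529480,  e^(−rT) = 0.837031
E₀ = V₀·N(d₁) − D·e^(−rT)·N(d₂)
   = 95.6145·0.793355 − 81.9652·0.837031·0.529480 = 39.530035

E0=39.5300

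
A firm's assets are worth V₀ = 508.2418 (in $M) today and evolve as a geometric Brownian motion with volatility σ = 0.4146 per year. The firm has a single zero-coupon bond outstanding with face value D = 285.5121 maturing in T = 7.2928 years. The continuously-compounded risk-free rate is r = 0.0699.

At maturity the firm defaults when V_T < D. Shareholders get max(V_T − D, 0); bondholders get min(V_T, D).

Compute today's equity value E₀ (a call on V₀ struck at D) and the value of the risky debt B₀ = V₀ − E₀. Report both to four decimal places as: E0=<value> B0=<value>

d₁ = [ln(V₀/D) + (r + σ²/2)T] / (σ√T)
   = [ln(508.2418/285.5121) + (0.0699 + 0.5·0.4146²)·7.2928] / (0.4146·√7.2928)
   = [0.576673 + 1.136558] / 1.119635 = 1.530169
d₂ = d₁ − σ√T = 1.530169 − 1.119635 = 0.410534
N(d₁) = 0.937013,  N(d₂) = 0.659293,  e^(−rT) = 0.600636
E₀ = V₀·N(d₁) − D·e^(−rT)·N(d₂)
   = 508.2418·0.937013 − 285.5121·0.600636·0.659293 = 363.167630
B₀ = V₀ − E₀ = 508.2418 − 363.167630 = 145.074170

E0=363.1676 B0=145.0742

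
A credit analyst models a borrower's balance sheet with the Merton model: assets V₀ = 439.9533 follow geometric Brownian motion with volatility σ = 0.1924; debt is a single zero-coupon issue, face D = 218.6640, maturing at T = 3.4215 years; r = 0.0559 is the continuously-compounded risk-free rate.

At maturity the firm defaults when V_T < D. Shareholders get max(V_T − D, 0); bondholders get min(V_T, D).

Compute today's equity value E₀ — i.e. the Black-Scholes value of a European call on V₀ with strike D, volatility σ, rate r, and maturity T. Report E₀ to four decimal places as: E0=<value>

d₁ = [ln(V₀/D) + (r + σ²/2)T] / (σ√T)
   = [ln(439.9533/218.6640) + (0.0559 + 0.5·0.1924²)·3.4215] / (0.1924·√3.4215)
   = [0.699132 + 0.254590] / 0.355888 = 2.679838
d₂ = d₁ − σ√T = 2.679838 − 0.355888 = 2.323950
N(d₁) = 0.996317,  N(d₂) = 0.989936,  e^(−rT) = 0.825916
E₀ = V₀·N(d₁) − D·e^(−rT)·N(d₂)
   = 439.9533·0.996317 − 218.6640·0.825916·0.989936 = 259.552396

E0=259.5524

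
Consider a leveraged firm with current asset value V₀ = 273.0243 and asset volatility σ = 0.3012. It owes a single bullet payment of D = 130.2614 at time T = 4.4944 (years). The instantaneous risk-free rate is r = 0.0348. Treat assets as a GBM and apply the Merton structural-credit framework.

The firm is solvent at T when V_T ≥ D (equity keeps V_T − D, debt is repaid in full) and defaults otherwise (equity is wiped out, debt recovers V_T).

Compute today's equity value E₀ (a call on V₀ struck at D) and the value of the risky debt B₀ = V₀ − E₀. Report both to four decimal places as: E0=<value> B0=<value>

d₁ = [ln(V₀/D) + (r + σ²/2)T] / (σ√T)
   = [ln(273.0243/130.2614) + (0.0348 + 0.5·0.3012²)·4.4944] / (0.3012·√4.4944)
   = [0.740018 + 0.360274] / 0.638544 = 1.723126
d₂ = d₁ − σ√T = 1.723126 − 0.638544 = 1.084582
N(d₁) = 0.957567,  N(d₂) = 0.860947,  e^(−rT) = 0.855213
E₀ = V₀·N(d₁) − D·e^(−rT)·N(d₂)
   = 273.0243·0.957567 − 130.2614·0.855213·0.860947 = 165.528614
B₀ = V₀ − E₀ = 273.0243 − 165.528614 = 107.495686

E0=165.5286 B0=107.4957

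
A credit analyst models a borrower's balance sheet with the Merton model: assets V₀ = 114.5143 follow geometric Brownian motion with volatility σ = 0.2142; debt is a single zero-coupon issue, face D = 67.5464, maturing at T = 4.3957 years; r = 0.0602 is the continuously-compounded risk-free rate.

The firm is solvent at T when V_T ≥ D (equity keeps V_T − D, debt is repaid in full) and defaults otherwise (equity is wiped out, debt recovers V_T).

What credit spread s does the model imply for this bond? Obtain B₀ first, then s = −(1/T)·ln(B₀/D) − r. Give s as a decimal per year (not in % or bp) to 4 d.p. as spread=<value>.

spread=0.0023

d₁ = [ln(V₀/D) + (r + σ²/2)T] / (σ√T)
   = [ln(114.5143/67.5464) + (0.0602 + 0.5·0.2142²)·4.3957] / (0.2142·√4.3957)
   = [0.527885 + 0.365462] / 0.449090 = 1.989238
d₂ = d₁ − σ√T = 1.989238 − 0.449090 = 1.540148
N(d₁) = 0.976663,  N(d₂) = 0.938238,  e^(−rT) = 0.767497
E₀ = V₀·N(d₁) − D·e^(−rT)·N(d₂)
   = 114.5143·0.976663 − 67.5464·0.767497·0.938238 = 63.202040
B₀ = V₀ − E₀ = 114.5143 − 63.202040 = 51.312260
spread = −(1/T)·ln(B₀/D) − r = −(1/4.3957)·ln(51.312260/67.5464) − 0.0602 = 0.00233499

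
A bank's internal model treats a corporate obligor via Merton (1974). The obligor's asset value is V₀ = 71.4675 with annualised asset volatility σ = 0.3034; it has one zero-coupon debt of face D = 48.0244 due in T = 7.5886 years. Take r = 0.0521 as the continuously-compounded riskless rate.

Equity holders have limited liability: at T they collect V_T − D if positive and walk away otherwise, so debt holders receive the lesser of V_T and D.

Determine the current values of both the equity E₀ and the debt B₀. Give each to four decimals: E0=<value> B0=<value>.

E0=42.6194 B0=28.8481

d₁ = [ln(V₀/D) + (r + σ²/2)T] / (σ√T)
   = [ln(71.4675/48.0244) + (0.0521 + 0.5·0.3034²)·7.5886] / (0.3034·√7.5886)
   = [0.397534 + 0.744637] / 0.835789 = 1.366579
d₂ = d₁ − σ√T = 1.366579 − 0.835789 = 0.530790
N(d₁) = 0.914121,  N(d₂) = 0.702218,  e^(−rT) = 0.673433
E₀ = V₀·N(d₁) − D·e^(−rT)·N(d₂)
   = 71.4675·0.914121 − 48.0244·0.673433·0.702218 = 42.619367
B₀ = V₀ − E₀ = 71.4675 − 42.619367 = 28.848133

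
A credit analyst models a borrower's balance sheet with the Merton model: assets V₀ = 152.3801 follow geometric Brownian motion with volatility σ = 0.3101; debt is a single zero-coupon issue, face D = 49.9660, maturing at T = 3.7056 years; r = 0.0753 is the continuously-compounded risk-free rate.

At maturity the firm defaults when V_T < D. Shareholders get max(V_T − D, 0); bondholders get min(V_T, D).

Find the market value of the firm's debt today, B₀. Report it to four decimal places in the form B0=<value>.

d₁ = [ln(V₀/D) + (r + σ²/2)T] / (σ√T)
   = [ln(152.3801/49.9660) + (0.0753 + 0.5·0.3101²)·3.7056] / (0.3101·√3.7056)
   = [1.115035 + 0.457201] / 0.596940 = 2.633824
d₂ = d₁ − σ√T = 2.633824 − 0.596940 = 2.036883
N(d₁) = 0.995779,  N(d₂) = 0.979169,  e^(−rT) = 0.756516
E₀ = V₀·N(d₁) − D·e^(−rT)·N(d₂)
   = 152.3801·0.995779 − 49.9660·0.756516·0.979169 = 114.724166
B₀ = V₀ − E₀ = 152.3801 − 114.724166 = 37.655934

B0=37.6559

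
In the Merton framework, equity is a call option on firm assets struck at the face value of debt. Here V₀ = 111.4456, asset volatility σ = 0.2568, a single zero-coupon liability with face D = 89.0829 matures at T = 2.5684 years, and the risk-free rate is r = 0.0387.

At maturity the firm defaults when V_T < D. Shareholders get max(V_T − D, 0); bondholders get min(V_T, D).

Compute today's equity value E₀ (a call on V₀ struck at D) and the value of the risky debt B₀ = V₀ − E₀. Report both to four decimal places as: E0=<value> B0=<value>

d₁ = [ln(V₀/D) + (r + σ²/2)T] / (σ√T)
   = [ln(111.4456/89.0829) + (0.0387 + 0.5·0.2568²)·2.5684] / (0.2568·√2.5684)
   = [0.223969 + 0.184085] / 0.411554 = 0.991498
d₂ = d₁ − σ√T = 0.991498 − 0.411554 = 0.579944
N(d₁) = 0.839279,  N(d₂) = 0.719024,  e^(−rT) = 0.905383
E₀ = V₀·N(d₁) − D·e^(−rT)·N(d₂)
   = 111.4456·0.839279 − 89.0829·0.905383·0.719024 = 35.541656
B₀ = V₀ − E₀ = 111.4456 − 35.541656 = 75.903944

E0=35.5417 B0=75.9039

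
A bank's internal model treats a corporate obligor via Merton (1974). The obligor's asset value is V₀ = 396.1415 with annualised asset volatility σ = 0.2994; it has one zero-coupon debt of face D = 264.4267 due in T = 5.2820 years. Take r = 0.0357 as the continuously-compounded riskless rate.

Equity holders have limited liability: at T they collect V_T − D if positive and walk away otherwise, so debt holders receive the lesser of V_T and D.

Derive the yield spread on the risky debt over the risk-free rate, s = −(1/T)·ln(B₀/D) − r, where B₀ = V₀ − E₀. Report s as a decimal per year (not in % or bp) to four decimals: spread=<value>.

spread=0.0191

d₁ = [ln(V₀/D) + (r + σ²/2)T] / (σ√T)
   = [ln(396.1415/264.4267) + (0.0357 + 0.5·0.2994²)·5.2820] / (0.2994·√5.2820)
   = [0.404207 + 0.425308] / 0.688099 = 1.205517
d₂ = d₁ − σ√T = 1.205517 − 0.688099 = 0.517418
N(d₁) = 0.885998,  N(d₂) = 0.697568,  e^(−rT) = 0.828145
E₀ = V₀·N(d₁) − D·e^(−rT)·N(d₂)
   = 396.1415·0.885998 − 264.4267·0.828145·0.697568 = 198.224744
B₀ = V₀ − E₀ = 396.1415 − 198.224744 = 197.916756
spread = −(1/T)·ln(B₀/D) − r = −(1/5.2820)·ln(197.916756/264.4267) − 0.0357 = 0.01914997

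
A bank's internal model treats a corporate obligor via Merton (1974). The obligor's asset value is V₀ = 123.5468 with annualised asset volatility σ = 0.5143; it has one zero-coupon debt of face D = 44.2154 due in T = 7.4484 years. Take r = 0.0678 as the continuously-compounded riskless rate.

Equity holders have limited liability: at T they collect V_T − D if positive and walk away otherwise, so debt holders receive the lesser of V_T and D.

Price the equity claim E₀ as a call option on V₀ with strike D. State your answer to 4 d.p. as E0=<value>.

d₁ = [ln(V₀/D) + (r + σ²/2)T] / (σ√T)
   = [ln(123.5468/44.2154) + (0.0678 + 0.5·0.5143²)·7.4484] / (0.5143·√7.4484)
   = [1.027547 + 1.490069] / 1.403615 = 1.793666
d₂ = d₁ − σ√T = 1.793666 − 1.403615 = 0.390051
N(d₁) = 0.963567,  N(d₂) = 0.651750,  e^(−rT) = 0.603505
E₀ = V₀·N(d₁) − D·e^(−rT)·N(d₂)
   = 123.5468·0.963567 − 44.2154·0.603505·0.651750 = 101.654147

E0=101.6541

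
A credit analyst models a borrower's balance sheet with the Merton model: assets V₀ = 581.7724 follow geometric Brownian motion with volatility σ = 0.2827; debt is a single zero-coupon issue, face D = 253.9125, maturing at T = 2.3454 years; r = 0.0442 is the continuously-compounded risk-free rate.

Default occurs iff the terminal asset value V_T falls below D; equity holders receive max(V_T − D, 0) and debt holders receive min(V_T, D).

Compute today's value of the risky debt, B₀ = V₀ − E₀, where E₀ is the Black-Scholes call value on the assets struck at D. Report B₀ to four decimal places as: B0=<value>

B0=228.0468

d₁ = [ln(V₀/D) + (r + σ²/2)T] / (σ√T)
   = [ln(581.7724/253.9125) + (0.0442 + 0.5·0.2827²)·2.3454] / (0.2827·√2.3454)
   = [0.829090 + 0.197388] / 0.432947 = 2.370911
d₂ = d₁ − σ√T = 2.370911 − 0.432947 = 1.937964
N(d₁) = 0.991128,  N(d₂) = 0.973686,  e^(−rT) = 0.901526
E₀ = V₀·N(d₁) − D·e^(−rT)·N(d₂)
   = 581.7724·0.991128 − 253.9125·0.901526·0.973686 = 353.725623
B₀ = V₀ − E₀ = 581.7724 − 353.725623 = 228.046777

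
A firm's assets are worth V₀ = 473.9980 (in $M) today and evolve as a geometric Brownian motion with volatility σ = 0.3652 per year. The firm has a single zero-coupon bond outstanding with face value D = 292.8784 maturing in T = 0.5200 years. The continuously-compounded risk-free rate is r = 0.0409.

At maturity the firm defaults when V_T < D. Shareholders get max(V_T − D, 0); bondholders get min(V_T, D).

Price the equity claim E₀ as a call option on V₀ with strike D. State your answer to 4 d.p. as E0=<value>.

d₁ = [ln(V₀/D) + (r + σ²/2)T] / (σ√T)
   = [ln(473.9980/292.8784) + (0.0409 + 0.5·0.3652²)·0.5200] / (0.3652·√0.5200)
   = [0.481446 + 0.055944] / 0.263349 = 2.040597
d₂ = d₁ − σ√T = 2.040597 − 0.263349 = 1.777247
N(d₁) = 0.979355,  N(d₂) = 0.962236,  e^(−rT) = 0.978957
E₀ = V₀·N(d₁) − D·e^(−rT)·N(d₂)
   = 473.9980·0.979355 − 292.8784·0.978957·0.962236 = 188.324310

E0=188.3243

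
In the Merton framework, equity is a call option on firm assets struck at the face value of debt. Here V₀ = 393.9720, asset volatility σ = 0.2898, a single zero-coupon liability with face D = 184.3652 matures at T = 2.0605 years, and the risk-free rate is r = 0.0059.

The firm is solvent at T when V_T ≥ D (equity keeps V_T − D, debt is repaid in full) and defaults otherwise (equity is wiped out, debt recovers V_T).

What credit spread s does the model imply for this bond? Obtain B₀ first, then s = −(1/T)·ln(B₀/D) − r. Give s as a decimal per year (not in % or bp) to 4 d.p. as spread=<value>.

spread=0.0036

d₁ = [ln(V₀/D) + (r + σ²/2)T] / (σ√T)
   = [ln(393.9720/184.3652) + (0.0059 + 0.5·0.2898²)·2.0605] / (0.2898·√2.0605)
   = [0.759361 + 0.098682] / 0.415992 = 2.062644
d₂ = d₁ − σ√T = 2.062644 − 0.415992 = 1.646652
N(d₁) = 0.980427,  N(d₂) = 0.950185,  e^(−rT) = 0.987917
E₀ = V₀·N(d₁) − D·e^(−rT)·N(d₂)
   = 393.9720·0.980427 − 184.3652·0.987917·0.950185 = 213.196379
B₀ = V₀ − E₀ = 393.9720 − 213.196379 = 180.775621
spread = −(1/T)·ln(B₀/D) − r = −(1/2.0605)·ln(180.775621/184.3652) − 0.0059 = 0.00364233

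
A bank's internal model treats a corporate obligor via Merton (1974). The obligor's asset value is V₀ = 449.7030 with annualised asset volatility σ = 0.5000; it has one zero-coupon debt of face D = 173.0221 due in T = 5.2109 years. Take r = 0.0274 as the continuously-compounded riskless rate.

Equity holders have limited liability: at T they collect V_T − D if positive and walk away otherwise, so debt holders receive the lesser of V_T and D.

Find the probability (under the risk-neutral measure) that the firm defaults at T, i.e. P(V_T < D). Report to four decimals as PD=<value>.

d₁ = [ln(V₀/D) + (r + σ²/2)T] / (σ√T)
   = [ln(449.7030/173.0221) + (0.0274 + 0.5·0.5000²)·5.2109] / (0.5000·√5.2109)
   = [0.955168 + 0.794141] / 1.141370 = 1.532640
d₂ = d₁ − σ√T = 1.532640 − 1.141370 = 0.391270
risk-neutral PD = N(−d₂) = N(-0.391270) = 0.347799

PD=0.3478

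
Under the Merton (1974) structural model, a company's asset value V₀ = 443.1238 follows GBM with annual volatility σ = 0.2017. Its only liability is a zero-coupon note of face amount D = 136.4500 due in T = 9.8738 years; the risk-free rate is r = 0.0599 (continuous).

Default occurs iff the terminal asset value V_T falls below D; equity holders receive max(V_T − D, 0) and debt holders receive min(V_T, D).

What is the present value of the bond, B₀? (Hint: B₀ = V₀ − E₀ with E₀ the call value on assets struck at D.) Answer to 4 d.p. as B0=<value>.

B0=75.4421

d₁ = [ln(V₀/D) + (r + σ²/2)T] / (σ√T)
   = [ln(443.1238/136.4500) + (0.0599 + 0.5·0.2017²)·9.8738] / (0.2017·√9.8738)
   = [1.177891 + 0.792288] / 0.633794 = 3.108548
d₂ = d₁ − σ√T = 3.108548 − 0.633794 = 2.474754
N(d₁) = 0.999060,  N(d₂) = 0.993334,  e^(−rT) = 0.553529
E₀ = V₀·N(d₁) − D·e^(−rT)·N(d₂)
   = 443.1238·0.999060 − 136.4500·0.553529·0.993334 = 367.681679
B₀ = V₀ − E₀ = 443.1238 − 367.681679 = 75.442121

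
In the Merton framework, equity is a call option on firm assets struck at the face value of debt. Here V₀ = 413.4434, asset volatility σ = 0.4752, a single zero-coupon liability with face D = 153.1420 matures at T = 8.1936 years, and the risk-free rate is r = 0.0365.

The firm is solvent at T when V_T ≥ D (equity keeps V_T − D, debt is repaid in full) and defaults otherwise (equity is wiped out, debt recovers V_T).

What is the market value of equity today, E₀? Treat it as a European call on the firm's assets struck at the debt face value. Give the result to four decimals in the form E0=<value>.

E0=323.2775

d₁ = [ln(V₀/D) + (r + σ²/2)T] / (σ√T)
   = [ln(413.4434/153.1420) + (0.0365 + 0.5·0.4752²)·8.1936] / (0.4752·√8.1936)
   = [0.993155 + 1.224185] / 1.360235 = 1.630116
d₂ = d₁ − σ√T = 1.630116 − 1.360235 = 0.269882
N(d₁) = 0.948462,  N(d₂) = 0.606374,  e^(−rT) = 0.741510
E₀ = V₀·N(d₁) − D·e^(−rT)·N(d₂)
   = 413.4434·0.948462 − 153.1420·0.741510·0.606374 = 323.277503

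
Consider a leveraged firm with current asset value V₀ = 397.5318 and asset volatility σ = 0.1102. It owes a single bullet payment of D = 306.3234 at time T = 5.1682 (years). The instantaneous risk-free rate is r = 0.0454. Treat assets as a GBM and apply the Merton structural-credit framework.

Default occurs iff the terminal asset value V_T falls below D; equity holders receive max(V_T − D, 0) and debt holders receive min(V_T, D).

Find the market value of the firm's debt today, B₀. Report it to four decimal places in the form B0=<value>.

B0=241.5607

d₁ = [ln(V₀/D) + (r + σ²/2)T] / (σ√T)
   = [ln(397.5318/306.3234) + (0.0454 + 0.5·0.1102²)·5.1682] / (0.1102·√5.1682)
   = [0.260634 + 0.266018] / 0.250525 = 2.102189
d₂ = d₁ − σ√T = 2.102189 − 0.250525 = 1.851664
N(d₁) = 0.982232,  N(d₂) = 0.967963,  e^(−rT) = 0.790858
E₀ = V₀·N(d₁) − D·e^(−rT)·N(d₂)
   = 397.5318·0.982232 − 306.3234·0.790858·0.967963 = 155.971109
B₀ = V₀ − E₀ = 397.5318 − 155.971109 = 241.560691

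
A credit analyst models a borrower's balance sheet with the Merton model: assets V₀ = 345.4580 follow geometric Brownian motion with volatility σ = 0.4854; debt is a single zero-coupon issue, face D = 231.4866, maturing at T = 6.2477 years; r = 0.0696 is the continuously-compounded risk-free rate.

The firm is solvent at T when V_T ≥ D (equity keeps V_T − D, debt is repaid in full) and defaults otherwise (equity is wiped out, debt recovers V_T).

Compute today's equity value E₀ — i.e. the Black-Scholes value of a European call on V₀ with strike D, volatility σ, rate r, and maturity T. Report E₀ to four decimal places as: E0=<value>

d₁ = [ln(V₀/D) + (r + σ²/2)T] / (σ√T)
   = [ln(345.4580/231.4866) + (0.0696 + 0.5·0.4854²)·6.2477] / (0.4854·√6.2477)
   = [0.400349 + 1.170860] / 1.213277 = 1.295013
d₂ = d₁ − σ√T = 1.295013 − 1.213277 = 0.081736
N(d₁) = 0.902342,  N(d₂) = 0.532572,  e^(−rT) = 0.647368
E₀ = V₀·N(d₁) − D·e^(−rT)·N(d₂)
   = 345.4580·0.902342 − 231.4866·0.647368·0.532572 = 231.911650

E0=231.9117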